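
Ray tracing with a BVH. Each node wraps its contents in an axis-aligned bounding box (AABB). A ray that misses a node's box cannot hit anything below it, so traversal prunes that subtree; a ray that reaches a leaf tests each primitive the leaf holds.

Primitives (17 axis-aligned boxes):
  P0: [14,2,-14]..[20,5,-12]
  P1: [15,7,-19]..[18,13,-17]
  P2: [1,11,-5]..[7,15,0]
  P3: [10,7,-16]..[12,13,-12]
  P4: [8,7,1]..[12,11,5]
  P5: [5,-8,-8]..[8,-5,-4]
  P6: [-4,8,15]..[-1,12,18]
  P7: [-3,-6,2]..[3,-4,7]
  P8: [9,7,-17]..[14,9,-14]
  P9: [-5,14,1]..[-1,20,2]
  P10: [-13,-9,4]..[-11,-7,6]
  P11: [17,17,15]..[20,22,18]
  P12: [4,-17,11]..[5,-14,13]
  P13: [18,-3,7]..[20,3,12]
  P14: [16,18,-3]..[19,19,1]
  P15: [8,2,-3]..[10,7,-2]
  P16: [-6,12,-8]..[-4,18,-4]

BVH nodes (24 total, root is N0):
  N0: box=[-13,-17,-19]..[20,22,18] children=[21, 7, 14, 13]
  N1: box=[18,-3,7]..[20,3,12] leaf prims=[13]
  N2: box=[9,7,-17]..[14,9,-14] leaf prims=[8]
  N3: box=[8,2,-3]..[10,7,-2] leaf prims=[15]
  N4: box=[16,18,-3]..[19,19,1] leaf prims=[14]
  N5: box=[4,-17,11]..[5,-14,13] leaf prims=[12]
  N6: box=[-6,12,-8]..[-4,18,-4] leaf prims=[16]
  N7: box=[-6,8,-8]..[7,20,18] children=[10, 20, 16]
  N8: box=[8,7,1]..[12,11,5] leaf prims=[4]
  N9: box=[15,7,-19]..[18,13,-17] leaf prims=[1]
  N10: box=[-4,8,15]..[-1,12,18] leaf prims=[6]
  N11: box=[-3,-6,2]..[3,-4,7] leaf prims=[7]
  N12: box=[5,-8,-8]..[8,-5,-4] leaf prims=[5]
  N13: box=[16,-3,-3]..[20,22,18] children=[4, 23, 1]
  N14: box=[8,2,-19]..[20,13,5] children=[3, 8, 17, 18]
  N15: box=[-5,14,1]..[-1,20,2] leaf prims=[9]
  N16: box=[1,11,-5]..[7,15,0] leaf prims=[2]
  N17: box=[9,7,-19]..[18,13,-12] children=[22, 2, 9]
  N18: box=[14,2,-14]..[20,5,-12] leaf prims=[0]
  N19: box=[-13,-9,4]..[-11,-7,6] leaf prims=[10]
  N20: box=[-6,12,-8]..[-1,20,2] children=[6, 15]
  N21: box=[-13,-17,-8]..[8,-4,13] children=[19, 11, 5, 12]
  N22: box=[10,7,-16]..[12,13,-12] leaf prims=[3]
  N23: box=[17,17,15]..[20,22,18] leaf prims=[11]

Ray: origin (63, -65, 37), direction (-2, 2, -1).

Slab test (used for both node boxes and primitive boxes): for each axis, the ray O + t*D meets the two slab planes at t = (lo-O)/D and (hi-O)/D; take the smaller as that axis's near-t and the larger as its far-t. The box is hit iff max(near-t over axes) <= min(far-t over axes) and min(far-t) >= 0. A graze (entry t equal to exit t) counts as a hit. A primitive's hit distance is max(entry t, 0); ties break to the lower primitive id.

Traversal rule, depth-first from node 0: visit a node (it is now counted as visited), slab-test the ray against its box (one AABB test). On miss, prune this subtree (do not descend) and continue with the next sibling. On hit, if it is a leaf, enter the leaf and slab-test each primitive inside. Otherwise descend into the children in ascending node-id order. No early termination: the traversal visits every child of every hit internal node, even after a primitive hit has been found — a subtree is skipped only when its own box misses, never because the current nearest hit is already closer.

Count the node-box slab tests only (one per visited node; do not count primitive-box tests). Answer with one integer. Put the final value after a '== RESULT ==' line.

Walk:
N0 x:[43/2,38] y:[24,87/2] z:[19,56] -> hit [24,38], descend [7, 13, 14, 21]
  N7 x:[28,69/2] y:[73/2,85/2] z:[19,45] -> miss, prune
  N13 x:[43/2,47/2] y:[31,87/2] z:[19,40] -> miss, prune
  N14 x:[43/2,55/2] y:[67/2,39] z:[32,56] -> miss, prune
  N21 x:[55/2,38] y:[24,61/2] z:[24,45] -> hit [55/2,61/2], descend [5, 11, 12, 19]
    N5 x:[29,59/2] y:[24,51/2] z:[24,26] -> miss, prune
    N11 x:[30,33] y:[59/2,61/2] z:[30,35] -> hit [30,61/2] leaf, test {P7@t=30}
    N12 x:[55/2,29] y:[57/2,30] z:[41,45] -> miss, prune
    N19 x:[37,38] y:[28,29] z:[31,33] -> miss, prune

order=[0, 7, 13, 14, 21, 5, 11, 12, 19]  |boxes|=9  |leaves|=1  hit=P7

== RESULT ==
9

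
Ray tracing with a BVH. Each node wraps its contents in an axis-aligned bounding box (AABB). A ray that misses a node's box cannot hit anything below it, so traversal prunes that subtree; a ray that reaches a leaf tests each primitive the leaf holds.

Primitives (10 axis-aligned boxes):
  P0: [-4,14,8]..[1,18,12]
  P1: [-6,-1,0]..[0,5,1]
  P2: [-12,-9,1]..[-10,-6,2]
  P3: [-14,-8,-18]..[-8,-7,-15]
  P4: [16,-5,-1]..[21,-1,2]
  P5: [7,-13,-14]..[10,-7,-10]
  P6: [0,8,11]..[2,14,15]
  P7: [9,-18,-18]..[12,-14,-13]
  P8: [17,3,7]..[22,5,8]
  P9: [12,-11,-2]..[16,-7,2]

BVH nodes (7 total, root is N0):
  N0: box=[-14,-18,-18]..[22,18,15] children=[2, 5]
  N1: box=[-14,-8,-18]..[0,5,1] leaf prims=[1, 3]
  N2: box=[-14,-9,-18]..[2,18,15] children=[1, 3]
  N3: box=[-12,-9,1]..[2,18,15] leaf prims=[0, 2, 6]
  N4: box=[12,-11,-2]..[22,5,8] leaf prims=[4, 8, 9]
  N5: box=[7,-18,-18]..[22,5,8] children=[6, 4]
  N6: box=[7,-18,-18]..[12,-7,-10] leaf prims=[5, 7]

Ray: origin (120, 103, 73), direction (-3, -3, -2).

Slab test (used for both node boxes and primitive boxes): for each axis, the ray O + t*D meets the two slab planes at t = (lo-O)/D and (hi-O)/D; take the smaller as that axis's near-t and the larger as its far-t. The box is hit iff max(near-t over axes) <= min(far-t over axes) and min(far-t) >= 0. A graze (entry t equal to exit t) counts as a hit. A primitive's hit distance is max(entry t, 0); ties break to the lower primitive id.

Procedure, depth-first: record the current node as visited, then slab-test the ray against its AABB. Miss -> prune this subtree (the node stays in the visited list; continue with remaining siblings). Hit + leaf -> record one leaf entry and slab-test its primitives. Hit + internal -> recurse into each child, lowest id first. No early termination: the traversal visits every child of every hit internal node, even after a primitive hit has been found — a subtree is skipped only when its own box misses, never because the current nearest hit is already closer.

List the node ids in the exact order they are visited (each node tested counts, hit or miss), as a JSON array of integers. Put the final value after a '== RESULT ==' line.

Traverse from the root:
N0 x:[98/3,134/3] y:[85/3,121/3] z:[29,91/2] -> hit [98/3,121/3], descend [2, 5]
  N2 x:[118/3,134/3] y:[85/3,112/3] z:[29,91/2] -> miss, prune
  N5 x:[98/3,113/3] y:[98/3,121/3] z:[65/2,91/2] -> hit [98/3,113/3], descend [4, 6]
    N4 x:[98/3,36] y:[98/3,38] z:[65/2,75/2] -> hit [98/3,36] leaf, test {P4(miss), P8@t=98/3, P9(miss)}
    N6 x:[36,113/3] y:[110/3,121/3] z:[83/2,91/2] -> miss, prune

Summary -> nodes [0, 2, 5, 4, 6]; box-tests=5; leaf-entries=1; first=P8

== RESULT ==
[0, 2, 5, 4, 6]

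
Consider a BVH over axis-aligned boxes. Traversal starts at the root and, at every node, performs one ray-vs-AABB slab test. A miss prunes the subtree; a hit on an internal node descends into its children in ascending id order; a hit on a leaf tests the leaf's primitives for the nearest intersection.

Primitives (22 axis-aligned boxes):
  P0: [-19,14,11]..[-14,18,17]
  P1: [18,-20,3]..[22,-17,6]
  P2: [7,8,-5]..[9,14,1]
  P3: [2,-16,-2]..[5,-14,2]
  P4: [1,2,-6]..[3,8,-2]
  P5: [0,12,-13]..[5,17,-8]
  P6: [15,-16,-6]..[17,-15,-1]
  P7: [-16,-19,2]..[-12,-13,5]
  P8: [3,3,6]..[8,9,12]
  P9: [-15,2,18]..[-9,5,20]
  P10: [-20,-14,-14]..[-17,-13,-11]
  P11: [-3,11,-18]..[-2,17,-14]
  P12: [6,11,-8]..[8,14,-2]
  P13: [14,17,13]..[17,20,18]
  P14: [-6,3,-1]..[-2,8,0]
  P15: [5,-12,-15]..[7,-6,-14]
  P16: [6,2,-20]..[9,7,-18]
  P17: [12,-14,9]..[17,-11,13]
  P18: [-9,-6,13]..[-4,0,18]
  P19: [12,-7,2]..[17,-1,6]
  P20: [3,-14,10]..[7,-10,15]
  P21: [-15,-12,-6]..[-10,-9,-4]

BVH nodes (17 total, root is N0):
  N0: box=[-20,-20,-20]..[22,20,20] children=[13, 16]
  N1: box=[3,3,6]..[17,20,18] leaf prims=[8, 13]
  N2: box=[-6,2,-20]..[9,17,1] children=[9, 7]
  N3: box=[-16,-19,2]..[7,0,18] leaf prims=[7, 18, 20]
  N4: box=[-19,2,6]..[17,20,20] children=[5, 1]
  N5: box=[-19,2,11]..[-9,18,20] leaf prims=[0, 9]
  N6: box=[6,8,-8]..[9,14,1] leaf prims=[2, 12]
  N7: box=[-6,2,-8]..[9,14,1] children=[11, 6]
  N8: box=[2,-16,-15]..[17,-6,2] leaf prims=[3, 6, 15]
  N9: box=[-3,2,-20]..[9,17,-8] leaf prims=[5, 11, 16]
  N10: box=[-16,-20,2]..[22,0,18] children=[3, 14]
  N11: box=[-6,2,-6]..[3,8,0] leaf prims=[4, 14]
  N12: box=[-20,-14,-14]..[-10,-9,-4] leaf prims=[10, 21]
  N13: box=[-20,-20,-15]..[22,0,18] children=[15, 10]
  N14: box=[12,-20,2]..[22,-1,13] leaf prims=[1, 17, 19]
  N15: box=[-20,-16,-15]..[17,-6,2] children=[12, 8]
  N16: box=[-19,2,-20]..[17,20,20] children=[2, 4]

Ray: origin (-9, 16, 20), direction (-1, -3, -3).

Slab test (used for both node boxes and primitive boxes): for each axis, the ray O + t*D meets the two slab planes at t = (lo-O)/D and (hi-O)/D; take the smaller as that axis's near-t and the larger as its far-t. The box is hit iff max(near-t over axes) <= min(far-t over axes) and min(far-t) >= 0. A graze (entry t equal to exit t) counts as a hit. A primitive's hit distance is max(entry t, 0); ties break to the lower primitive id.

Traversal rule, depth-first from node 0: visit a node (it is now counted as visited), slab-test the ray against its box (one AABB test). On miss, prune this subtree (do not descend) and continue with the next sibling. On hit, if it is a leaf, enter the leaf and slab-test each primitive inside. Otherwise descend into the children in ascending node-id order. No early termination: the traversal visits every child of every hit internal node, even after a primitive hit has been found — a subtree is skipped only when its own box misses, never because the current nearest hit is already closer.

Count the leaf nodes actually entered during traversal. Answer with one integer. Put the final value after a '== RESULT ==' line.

Walk:
N0 x:[-31,11] y:[-4/3,12] z:[0,40/3] -> hit [0,11], descend [13, 16]
  N13 x:[-31,11] y:[16/3,12] z:[2/3,35/3] -> hit [16/3,11], descend [10, 15]
    N10 x:[-31,7] y:[16/3,12] z:[2/3,6] -> hit [16/3,6], descend [3, 14]
      N3 x:[-16,7] y:[16/3,35/3] z:[2/3,6] -> hit [16/3,6] leaf, test {P7(miss), P18(miss), P20(miss)}
      N14 x:[-31,-21] y:[17/3,12] z:[7/3,6] -> miss, prune
    N15 x:[-26,11] y:[22/3,32/3] z:[6,35/3] -> hit [22/3,32/3], descend [8, 12]
      N8 x:[-26,-11] y:[22/3,32/3] z:[6,35/3] -> miss, prune
      N12 x:[1,11] y:[25/3,10] z:[8,34/3] -> hit [25/3,10] leaf, test {P10(miss), P21(miss)}
  N16 x:[-26,10] y:[-4/3,14/3] z:[0,40/3] -> hit [0,14/3], descend [2, 4]
    N2 x:[-18,-3] y:[-1/3,14/3] z:[19/3,40/3] -> miss, prune
    N4 x:[-26,10] y:[-4/3,14/3] z:[0,14/3] -> hit [0,14/3], descend [1, 5]
      N1 x:[-26,-12] y:[-4/3,13/3] z:[2/3,14/3] -> miss, prune
      N5 x:[0,10] y:[-2/3,14/3] z:[0,3] -> hit [0,3] leaf, test {P0(miss), P9(miss)}

order=[0, 13, 10, 3, 14, 15, 8, 12, 16, 2, 4, 1, 5]  |boxes|=13  |leaves|=3  hit=miss

== RESULT ==
3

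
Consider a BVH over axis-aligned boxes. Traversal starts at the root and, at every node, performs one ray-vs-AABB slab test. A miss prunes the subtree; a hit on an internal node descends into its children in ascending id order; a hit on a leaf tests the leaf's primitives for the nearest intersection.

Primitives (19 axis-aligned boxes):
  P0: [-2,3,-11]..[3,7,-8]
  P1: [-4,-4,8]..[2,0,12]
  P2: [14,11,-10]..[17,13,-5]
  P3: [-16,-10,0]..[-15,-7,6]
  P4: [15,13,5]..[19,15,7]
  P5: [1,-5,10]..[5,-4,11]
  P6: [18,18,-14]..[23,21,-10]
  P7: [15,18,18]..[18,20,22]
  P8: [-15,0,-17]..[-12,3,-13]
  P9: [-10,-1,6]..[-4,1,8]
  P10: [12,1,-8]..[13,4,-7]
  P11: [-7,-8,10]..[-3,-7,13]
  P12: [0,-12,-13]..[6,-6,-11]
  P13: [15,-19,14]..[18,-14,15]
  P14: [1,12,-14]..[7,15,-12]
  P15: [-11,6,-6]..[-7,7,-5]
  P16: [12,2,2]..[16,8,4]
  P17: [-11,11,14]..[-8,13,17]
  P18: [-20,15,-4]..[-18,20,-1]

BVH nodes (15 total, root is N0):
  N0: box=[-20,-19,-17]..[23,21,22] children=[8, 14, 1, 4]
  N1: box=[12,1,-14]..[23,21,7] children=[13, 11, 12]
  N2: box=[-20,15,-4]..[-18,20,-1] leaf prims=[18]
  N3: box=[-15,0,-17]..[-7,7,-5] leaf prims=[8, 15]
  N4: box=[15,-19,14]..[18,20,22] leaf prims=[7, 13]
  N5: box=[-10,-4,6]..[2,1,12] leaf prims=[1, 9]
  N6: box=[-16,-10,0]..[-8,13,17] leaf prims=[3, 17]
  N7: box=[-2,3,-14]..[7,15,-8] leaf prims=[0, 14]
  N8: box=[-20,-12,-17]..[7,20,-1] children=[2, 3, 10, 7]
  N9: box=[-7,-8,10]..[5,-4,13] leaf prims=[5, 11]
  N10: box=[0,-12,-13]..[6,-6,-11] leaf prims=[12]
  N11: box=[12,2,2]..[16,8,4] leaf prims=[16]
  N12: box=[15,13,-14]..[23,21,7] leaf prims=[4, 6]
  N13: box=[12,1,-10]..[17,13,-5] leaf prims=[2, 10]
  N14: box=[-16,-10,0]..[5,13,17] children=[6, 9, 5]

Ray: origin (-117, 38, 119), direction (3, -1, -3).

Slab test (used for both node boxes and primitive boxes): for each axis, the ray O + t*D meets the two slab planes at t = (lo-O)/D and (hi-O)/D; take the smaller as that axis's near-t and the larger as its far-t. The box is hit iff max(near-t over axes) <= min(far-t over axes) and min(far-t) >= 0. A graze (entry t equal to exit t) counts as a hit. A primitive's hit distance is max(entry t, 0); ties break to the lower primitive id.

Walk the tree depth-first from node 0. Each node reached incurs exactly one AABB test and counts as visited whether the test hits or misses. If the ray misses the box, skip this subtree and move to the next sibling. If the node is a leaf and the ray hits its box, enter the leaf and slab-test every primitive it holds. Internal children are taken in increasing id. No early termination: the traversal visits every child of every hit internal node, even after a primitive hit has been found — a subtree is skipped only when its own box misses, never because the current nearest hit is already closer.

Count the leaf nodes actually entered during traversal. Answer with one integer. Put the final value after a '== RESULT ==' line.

Trace the traversal:
N0 x:[97/3,140/3] y:[17,57] z:[97/3,136/3] -> hit [97/3,136/3], descend [1, 4, 8, 14]
  N1 x:[43,140/3] y:[17,37] z:[112/3,133/3] -> miss, prune
  N4 x:[44,45] y:[18,57] z:[97/3,35] -> miss, prune
  N8 x:[97/3,124/3] y:[18,50] z:[40,136/3] -> hit [40,124/3], descend [2, 3, 7, 10]
    N2 x:[97/3,33] y:[18,23] z:[40,41] -> miss, prune
    N3 x:[34,110/3] y:[31,38] z:[124/3,136/3] -> miss, prune
    N7 x:[115/3,124/3] y:[23,35] z:[127/3,133/3] -> miss, prune
    N10 x:[39,41] y:[44,50] z:[130/3,44] -> miss, prune
  N14 x:[101/3,122/3] y:[25,48] z:[34,119/3] -> hit [34,119/3], descend [5, 6, 9]
    N5 x:[107/3,119/3] y:[37,42] z:[107/3,113/3] -> hit [37,113/3] leaf, test {P1(miss), P9@t=37}
    N6 x:[101/3,109/3] y:[25,48] z:[34,119/3] -> hit [34,109/3] leaf, test {P3(miss), P17(miss)}
    N9 x:[110/3,122/3] y:[42,46] z:[106/3,109/3] -> miss, prune

Visited [0, 1, 4, 8, 2, 3, 7, 10, 14, 5, 6, 9]. Tests: 12 box, 2 leaf. Nearest: P9.

== RESULT ==
2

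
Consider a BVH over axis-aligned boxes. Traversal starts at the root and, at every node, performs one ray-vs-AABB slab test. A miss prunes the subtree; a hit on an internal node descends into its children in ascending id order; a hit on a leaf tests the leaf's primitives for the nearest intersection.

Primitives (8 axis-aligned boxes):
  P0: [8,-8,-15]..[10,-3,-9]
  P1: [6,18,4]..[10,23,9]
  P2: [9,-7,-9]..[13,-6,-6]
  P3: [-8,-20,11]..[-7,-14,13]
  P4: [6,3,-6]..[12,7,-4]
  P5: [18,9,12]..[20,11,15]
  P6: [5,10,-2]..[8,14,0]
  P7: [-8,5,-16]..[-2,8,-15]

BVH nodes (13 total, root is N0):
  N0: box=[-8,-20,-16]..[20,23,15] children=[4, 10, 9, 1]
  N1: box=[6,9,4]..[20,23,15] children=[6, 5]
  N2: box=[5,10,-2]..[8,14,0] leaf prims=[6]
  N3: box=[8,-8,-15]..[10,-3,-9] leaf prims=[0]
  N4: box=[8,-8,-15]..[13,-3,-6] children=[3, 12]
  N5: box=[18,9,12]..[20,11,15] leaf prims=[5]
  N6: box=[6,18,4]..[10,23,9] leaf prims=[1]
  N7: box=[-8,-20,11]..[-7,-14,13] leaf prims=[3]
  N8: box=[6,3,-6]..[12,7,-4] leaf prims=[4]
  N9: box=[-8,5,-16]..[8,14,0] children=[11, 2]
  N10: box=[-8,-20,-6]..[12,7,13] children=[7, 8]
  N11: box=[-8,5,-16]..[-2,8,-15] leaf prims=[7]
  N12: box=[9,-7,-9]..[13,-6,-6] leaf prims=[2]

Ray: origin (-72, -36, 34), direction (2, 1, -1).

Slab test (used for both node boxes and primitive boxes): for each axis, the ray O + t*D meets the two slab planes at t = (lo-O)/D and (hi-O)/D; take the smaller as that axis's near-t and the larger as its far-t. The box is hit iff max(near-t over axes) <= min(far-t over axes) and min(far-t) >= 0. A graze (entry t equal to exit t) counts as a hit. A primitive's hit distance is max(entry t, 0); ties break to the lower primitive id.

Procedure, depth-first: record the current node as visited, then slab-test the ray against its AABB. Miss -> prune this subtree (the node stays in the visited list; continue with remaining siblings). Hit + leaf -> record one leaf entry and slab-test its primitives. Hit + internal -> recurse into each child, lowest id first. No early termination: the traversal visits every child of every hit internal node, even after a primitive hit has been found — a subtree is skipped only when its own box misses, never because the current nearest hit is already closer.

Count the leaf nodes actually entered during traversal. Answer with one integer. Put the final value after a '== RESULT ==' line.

Walk:
N0 x:[32,46] y:[16,59] z:[19,50] -> hit [32,46], descend [1, 4, 9, 10]
  N1 x:[39,46] y:[45,59] z:[19,30] -> miss, prune
  N4 x:[40,85/2] y:[28,33] z:[40,49] -> miss, prune
  N9 x:[32,40] y:[41,50] z:[34,50] -> miss, prune
  N10 x:[32,42] y:[16,43] z:[21,40] -> hit [32,40], descend [7, 8]
    N7 x:[32,65/2] y:[16,22] z:[21,23] -> miss, prune
    N8 x:[39,42] y:[39,43] z:[38,40] -> hit [39,40] leaf, test {P4@t=39}

Visited [0, 1, 4, 9, 10, 7, 8]. Tests: 7 box, 1 leaf. Nearest: P4.

== RESULT ==
1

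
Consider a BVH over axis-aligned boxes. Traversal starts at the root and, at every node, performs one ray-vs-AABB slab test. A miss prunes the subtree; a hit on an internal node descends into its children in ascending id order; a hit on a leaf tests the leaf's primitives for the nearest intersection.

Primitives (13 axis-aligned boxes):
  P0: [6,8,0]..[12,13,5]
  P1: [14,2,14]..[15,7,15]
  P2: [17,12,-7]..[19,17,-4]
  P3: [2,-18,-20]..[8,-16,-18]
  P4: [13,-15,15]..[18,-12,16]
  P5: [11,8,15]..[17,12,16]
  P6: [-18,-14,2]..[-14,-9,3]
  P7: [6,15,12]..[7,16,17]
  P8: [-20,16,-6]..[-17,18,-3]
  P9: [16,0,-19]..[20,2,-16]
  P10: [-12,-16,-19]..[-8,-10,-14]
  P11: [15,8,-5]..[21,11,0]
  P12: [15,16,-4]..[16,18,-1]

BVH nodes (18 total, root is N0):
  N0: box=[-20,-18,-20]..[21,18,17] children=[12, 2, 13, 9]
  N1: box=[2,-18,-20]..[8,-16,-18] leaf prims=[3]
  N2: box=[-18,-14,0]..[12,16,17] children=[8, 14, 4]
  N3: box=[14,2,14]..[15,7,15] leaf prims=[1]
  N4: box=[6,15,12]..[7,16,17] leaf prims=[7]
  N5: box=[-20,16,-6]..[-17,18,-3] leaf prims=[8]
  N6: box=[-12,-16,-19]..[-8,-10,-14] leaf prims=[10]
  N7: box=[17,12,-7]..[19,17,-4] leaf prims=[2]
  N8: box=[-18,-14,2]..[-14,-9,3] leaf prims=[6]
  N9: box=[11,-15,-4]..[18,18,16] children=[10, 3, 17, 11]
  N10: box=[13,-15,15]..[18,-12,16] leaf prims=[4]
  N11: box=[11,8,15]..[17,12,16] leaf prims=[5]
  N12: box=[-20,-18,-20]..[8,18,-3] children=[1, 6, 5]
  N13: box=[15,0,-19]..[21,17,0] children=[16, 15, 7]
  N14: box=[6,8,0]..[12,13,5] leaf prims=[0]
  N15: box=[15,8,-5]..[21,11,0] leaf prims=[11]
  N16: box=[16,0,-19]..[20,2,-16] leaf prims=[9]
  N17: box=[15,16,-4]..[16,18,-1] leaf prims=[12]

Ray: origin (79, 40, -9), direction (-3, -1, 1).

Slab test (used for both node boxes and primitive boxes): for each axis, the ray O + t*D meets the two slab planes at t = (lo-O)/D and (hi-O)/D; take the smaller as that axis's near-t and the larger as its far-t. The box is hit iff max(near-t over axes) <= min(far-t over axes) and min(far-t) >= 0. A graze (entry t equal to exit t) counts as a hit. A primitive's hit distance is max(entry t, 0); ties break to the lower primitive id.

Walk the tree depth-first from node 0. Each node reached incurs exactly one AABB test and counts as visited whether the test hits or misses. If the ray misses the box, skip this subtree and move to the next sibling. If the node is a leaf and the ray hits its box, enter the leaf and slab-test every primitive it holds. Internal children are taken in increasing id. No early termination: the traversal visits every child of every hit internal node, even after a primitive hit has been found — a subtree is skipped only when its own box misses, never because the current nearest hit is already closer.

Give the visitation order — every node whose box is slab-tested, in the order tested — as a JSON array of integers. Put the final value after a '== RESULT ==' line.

Traverse from the root:
N0 x:[58/3,33] y:[22,58] z:[-11,26] -> hit [22,26], descend [2, 9, 12, 13]
  N2 x:[67/3,97/3] y:[24,54] z:[9,26] -> hit [24,26], descend [4, 8, 14]
    N4 x:[24,73/3] y:[24,25] z:[21,26] -> hit [24,73/3] leaf, test {P7@t=24}
    N8 x:[31,97/3] y:[49,54] z:[11,12] -> miss, prune
    N14 x:[67/3,73/3] y:[27,32] z:[9,14] -> miss, prune
  N9 x:[61/3,68/3] y:[22,55] z:[5,25] -> hit [22,68/3], descend [3, 10, 11, 17]
    N3 x:[64/3,65/3] y:[33,38] z:[23,24] -> miss, prune
    N10 x:[61/3,22] y:[52,55] z:[24,25] -> miss, prune
    N11 x:[62/3,68/3] y:[28,32] z:[24,25] -> miss, prune
    N17 x:[21,64/3] y:[22,24] z:[5,8] -> miss, prune
  N12 x:[71/3,33] y:[22,58] z:[-11,6] -> miss, prune
  N13 x:[58/3,64/3] y:[23,40] z:[-10,9] -> miss, prune

Summary -> nodes [0, 2, 4, 8, 14, 9, 3, 10, 11, 17, 12, 13]; box-tests=12; leaf-entries=1; first=P7

== RESULT ==
[0, 2, 4, 8, 14, 9, 3, 10, 11, 17, 12, 13]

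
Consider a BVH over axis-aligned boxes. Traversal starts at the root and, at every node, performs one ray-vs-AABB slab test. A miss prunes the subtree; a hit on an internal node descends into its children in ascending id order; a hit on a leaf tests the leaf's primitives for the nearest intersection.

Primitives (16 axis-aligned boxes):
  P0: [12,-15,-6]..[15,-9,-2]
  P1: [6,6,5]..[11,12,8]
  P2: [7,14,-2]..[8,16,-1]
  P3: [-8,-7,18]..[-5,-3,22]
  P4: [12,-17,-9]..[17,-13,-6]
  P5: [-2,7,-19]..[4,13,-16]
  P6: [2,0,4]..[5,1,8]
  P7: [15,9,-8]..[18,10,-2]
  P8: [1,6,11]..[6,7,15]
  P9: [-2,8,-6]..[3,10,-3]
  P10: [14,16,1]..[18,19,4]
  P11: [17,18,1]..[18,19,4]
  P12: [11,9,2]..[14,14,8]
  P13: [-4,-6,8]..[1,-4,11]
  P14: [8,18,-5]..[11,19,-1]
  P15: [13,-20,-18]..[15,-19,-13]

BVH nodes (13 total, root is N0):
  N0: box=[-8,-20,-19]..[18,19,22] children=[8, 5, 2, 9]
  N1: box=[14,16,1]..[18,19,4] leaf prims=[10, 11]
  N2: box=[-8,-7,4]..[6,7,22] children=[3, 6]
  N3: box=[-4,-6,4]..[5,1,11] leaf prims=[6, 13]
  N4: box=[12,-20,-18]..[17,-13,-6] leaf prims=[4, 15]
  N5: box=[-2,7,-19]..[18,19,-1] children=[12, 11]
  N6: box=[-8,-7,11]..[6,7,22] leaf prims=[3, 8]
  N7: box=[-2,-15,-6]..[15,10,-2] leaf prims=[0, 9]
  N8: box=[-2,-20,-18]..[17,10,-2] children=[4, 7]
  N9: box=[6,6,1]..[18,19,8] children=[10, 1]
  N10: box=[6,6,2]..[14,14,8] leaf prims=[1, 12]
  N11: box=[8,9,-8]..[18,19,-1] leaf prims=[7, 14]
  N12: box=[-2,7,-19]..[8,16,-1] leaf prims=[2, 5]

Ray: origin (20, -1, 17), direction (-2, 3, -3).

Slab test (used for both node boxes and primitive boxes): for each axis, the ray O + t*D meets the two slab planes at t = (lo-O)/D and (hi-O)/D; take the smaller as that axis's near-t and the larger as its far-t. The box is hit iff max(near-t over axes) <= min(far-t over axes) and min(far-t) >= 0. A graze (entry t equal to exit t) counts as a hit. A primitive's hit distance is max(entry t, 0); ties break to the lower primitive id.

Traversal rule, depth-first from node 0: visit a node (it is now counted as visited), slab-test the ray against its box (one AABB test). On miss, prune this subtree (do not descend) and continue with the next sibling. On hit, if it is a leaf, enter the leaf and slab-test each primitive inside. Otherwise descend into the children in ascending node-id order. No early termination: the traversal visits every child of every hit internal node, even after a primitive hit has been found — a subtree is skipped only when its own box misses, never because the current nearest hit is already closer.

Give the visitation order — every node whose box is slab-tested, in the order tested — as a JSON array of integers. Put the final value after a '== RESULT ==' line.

Walk:
N0 x:[1,14] y:[-19/3,20/3] z:[-5/3,12] -> hit [1,20/3], descend [2, 5, 8, 9]
  N2 x:[7,14] y:[-2,8/3] z:[-5/3,13/3] -> miss, prune
  N5 x:[1,11] y:[8/3,20/3] z:[6,12] -> hit [6,20/3], descend [11, 12]
    N11 x:[1,6] y:[10/3,20/3] z:[6,25/3] -> hit [6,6] leaf, test {P7(miss), P14(miss)}
    N12 x:[6,11] y:[8/3,17/3] z:[6,12] -> miss, prune
  N8 x:[3/2,11] y:[-19/3,11/3] z:[19/3,35/3] -> miss, prune
  N9 x:[1,7] y:[7/3,20/3] z:[3,16/3] -> hit [3,16/3], descend [1, 10]
    N1 x:[1,3] y:[17/3,20/3] z:[13/3,16/3] -> miss, prune
    N10 x:[3,7] y:[7/3,5] z:[3,5] -> hit [3,5] leaf, test {P1(miss), P12@t=10/3}

order=[0, 2, 5, 11, 12, 8, 9, 1, 10]  |boxes|=9  |leaves|=2  hit=P12

== RESULT ==
[0, 2, 5, 11, 12, 8, 9, 1, 10]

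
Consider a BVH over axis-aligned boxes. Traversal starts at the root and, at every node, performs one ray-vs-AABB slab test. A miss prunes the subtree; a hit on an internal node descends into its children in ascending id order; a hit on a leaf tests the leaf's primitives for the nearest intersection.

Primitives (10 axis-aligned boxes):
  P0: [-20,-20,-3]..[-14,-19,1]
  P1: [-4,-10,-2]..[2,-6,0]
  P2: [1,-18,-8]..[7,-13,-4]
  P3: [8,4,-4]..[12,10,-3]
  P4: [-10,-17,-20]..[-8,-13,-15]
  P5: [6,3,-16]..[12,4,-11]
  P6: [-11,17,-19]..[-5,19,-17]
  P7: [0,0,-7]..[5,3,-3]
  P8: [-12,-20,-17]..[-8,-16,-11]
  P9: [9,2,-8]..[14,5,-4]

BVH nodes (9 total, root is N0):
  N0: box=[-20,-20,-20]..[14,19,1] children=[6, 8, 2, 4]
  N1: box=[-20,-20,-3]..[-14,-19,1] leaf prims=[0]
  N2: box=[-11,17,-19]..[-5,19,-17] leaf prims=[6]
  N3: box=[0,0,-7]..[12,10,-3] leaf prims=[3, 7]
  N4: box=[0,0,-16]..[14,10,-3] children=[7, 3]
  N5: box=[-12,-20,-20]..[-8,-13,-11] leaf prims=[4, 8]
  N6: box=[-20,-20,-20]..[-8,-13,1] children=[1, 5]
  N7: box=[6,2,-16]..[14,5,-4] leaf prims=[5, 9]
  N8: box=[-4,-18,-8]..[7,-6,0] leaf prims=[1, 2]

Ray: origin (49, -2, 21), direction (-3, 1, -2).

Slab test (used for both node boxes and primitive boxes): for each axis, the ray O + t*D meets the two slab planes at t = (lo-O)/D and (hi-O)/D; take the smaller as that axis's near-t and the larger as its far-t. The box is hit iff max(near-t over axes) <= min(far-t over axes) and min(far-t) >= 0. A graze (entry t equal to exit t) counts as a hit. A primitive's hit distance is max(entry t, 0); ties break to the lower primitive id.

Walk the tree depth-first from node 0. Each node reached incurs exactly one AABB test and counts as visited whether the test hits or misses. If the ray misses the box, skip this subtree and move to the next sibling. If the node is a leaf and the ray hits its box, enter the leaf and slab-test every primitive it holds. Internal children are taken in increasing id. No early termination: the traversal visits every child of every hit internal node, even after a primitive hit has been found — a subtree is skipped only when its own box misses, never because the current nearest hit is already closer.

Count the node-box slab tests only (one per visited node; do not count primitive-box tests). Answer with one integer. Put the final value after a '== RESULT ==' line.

Traverse from the root:
N0 x:[35/3,23] y:[-18,21] z:[10,41/2] -> hit [35/3,41/2], descend [2, 4, 6, 8]
  N2 x:[18,20] y:[19,21] z:[19,20] -> hit [19,20] leaf, test {P6@t=19}
  N4 x:[35/3,49/3] y:[2,12] z:[12,37/2] -> hit [12,12], descend [3, 7]
    N3 x:[37/3,49/3] y:[2,12] z:[12,14] -> miss, prune
    N7 x:[35/3,43/3] y:[4,7] z:[25/2,37/2] -> miss, prune
  N6 x:[19,23] y:[-18,-11] z:[10,41/2] -> miss, prune
  N8 x:[14,53/3] y:[-16,-4] z:[21/2,29/2] -> miss, prune

Summary -> nodes [0, 2, 4, 3, 7, 6, 8]; box-tests=7; leaf-entries=1; first=P6

== RESULT ==
7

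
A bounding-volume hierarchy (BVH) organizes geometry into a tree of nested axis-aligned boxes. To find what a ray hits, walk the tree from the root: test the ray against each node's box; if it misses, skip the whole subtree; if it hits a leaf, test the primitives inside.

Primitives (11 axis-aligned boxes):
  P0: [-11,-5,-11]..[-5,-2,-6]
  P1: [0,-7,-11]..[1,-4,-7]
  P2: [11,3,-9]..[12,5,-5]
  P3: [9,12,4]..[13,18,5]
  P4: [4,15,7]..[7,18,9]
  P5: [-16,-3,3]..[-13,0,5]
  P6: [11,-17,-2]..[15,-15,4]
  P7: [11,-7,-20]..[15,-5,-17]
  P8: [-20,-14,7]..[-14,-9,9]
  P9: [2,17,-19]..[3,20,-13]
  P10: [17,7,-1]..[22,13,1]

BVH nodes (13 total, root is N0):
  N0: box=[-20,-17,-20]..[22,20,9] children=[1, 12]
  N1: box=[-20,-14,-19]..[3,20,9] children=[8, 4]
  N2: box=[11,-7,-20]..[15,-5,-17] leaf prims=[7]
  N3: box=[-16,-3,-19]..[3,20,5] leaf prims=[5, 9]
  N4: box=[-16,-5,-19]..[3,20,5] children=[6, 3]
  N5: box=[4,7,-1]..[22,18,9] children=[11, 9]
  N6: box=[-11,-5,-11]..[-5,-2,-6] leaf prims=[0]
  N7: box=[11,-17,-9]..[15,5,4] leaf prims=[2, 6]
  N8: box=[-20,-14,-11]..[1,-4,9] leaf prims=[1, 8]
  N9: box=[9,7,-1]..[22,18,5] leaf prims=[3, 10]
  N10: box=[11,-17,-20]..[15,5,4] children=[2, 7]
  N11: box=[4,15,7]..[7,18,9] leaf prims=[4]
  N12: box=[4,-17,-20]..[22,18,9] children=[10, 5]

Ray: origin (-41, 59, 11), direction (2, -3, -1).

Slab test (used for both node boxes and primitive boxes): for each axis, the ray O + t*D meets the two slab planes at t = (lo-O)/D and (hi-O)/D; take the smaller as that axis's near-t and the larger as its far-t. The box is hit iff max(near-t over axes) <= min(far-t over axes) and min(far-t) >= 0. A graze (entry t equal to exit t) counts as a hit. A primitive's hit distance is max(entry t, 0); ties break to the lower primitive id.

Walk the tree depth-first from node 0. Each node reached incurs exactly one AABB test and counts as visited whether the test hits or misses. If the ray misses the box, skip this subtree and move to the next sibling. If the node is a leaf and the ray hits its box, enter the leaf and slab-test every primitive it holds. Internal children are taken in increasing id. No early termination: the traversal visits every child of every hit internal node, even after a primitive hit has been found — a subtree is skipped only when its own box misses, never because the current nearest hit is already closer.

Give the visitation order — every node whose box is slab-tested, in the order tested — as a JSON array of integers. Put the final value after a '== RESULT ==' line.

Walk:
N0 x:[21/2,63/2] y:[13,76/3] z:[2,31] -> hit [13,76/3], descend [1, 12]
  N1 x:[21/2,22] y:[13,73/3] z:[2,30] -> hit [13,22], descend [4, 8]
    N4 x:[25/2,22] y:[13,64/3] z:[6,30] -> hit [13,64/3], descend [3, 6]
      N3 x:[25/2,22] y:[13,62/3] z:[6,30] -> hit [13,62/3] leaf, test {P5(miss), P9(miss)}
      N6 x:[15,18] y:[61/3,64/3] z:[17,22] -> miss, prune
    N8 x:[21/2,21] y:[21,73/3] z:[2,22] -> hit [21,21] leaf, test {P1@t=21, P8(miss)}
  N12 x:[45/2,63/2] y:[41/3,76/3] z:[2,31] -> hit [45/2,76/3], descend [5, 10]
    N5 x:[45/2,63/2] y:[41/3,52/3] z:[2,12] -> miss, prune
    N10 x:[26,28] y:[18,76/3] z:[7,31] -> miss, prune

Summary -> nodes [0, 1, 4, 3, 6, 8, 12, 5, 10]; box-tests=9; leaf-entries=2; first=P1

== RESULT ==
[0, 1, 4, 3, 6, 8, 12, 5, 10]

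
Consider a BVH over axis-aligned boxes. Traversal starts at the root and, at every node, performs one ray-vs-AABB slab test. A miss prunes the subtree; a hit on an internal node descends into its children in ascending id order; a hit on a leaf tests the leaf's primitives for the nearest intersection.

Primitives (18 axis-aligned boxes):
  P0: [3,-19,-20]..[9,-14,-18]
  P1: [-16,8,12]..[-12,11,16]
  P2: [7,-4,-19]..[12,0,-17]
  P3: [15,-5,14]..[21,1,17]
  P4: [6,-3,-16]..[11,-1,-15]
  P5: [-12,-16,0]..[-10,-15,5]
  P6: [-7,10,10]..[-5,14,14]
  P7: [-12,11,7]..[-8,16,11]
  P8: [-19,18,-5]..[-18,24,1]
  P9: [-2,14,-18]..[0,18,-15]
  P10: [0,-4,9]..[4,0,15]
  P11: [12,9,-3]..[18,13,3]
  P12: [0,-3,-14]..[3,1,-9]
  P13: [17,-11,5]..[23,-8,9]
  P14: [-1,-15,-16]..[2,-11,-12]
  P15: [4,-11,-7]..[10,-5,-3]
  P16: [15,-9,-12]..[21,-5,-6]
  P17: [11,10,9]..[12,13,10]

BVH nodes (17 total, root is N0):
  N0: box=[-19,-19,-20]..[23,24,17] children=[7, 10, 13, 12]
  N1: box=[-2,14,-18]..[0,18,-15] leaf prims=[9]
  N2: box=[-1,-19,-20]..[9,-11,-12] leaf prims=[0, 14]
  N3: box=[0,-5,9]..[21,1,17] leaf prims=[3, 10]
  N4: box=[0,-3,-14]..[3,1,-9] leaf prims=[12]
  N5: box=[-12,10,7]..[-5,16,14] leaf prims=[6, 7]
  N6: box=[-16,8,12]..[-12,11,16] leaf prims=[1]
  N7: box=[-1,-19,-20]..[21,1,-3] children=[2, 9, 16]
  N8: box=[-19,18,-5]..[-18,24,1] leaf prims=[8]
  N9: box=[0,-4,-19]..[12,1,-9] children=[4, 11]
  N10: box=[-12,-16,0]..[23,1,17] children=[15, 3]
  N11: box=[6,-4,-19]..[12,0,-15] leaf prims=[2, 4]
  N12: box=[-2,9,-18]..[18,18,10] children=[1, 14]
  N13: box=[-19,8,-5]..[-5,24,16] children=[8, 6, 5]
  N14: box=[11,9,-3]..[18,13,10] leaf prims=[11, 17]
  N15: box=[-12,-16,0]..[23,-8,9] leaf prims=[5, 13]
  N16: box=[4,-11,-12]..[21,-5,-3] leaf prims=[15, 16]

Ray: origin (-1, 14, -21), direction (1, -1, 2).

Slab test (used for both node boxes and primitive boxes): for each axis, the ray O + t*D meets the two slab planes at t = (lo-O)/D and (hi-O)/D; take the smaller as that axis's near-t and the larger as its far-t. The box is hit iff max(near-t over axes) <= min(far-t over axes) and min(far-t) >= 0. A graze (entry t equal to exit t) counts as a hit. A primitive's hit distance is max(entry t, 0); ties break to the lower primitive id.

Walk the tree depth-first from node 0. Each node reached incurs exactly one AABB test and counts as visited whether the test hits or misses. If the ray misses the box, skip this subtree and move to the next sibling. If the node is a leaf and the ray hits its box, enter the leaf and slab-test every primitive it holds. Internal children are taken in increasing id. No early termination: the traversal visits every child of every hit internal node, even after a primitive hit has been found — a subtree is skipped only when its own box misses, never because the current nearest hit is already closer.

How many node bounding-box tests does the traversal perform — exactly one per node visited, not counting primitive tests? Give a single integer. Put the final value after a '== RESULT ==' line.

Walk:
N0 x:[-18,24] y:[-10,33] z:[1/2,19] -> hit [1/2,19], descend [7, 10, 12, 13]
  N7 x:[0,22] y:[13,33] z:[1/2,9] -> miss, prune
  N10 x:[-11,24] y:[13,30] z:[21/2,19] -> hit [13,19], descend [3, 15]
    N3 x:[1,22] y:[13,19] z:[15,19] -> hit [15,19] leaf, test {P3@t=35/2, P10(miss)}
    N15 x:[-11,24] y:[22,30] z:[21/2,15] -> miss, prune
  N12 x:[-1,19] y:[-4,5] z:[3/2,31/2] -> hit [3/2,5], descend [1, 14]
    N1 x:[-1,1] y:[-4,0] z:[3/2,3] -> miss, prune
    N14 x:[12,19] y:[1,5] z:[9,31/2] -> miss, prune
  N13 x:[-18,-4] y:[-10,6] z:[8,37/2] -> miss, prune

Visited [0, 7, 10, 3, 15, 12, 1, 14, 13]. Tests: 9 box, 1 leaf. Nearest: P3.

== RESULT ==
9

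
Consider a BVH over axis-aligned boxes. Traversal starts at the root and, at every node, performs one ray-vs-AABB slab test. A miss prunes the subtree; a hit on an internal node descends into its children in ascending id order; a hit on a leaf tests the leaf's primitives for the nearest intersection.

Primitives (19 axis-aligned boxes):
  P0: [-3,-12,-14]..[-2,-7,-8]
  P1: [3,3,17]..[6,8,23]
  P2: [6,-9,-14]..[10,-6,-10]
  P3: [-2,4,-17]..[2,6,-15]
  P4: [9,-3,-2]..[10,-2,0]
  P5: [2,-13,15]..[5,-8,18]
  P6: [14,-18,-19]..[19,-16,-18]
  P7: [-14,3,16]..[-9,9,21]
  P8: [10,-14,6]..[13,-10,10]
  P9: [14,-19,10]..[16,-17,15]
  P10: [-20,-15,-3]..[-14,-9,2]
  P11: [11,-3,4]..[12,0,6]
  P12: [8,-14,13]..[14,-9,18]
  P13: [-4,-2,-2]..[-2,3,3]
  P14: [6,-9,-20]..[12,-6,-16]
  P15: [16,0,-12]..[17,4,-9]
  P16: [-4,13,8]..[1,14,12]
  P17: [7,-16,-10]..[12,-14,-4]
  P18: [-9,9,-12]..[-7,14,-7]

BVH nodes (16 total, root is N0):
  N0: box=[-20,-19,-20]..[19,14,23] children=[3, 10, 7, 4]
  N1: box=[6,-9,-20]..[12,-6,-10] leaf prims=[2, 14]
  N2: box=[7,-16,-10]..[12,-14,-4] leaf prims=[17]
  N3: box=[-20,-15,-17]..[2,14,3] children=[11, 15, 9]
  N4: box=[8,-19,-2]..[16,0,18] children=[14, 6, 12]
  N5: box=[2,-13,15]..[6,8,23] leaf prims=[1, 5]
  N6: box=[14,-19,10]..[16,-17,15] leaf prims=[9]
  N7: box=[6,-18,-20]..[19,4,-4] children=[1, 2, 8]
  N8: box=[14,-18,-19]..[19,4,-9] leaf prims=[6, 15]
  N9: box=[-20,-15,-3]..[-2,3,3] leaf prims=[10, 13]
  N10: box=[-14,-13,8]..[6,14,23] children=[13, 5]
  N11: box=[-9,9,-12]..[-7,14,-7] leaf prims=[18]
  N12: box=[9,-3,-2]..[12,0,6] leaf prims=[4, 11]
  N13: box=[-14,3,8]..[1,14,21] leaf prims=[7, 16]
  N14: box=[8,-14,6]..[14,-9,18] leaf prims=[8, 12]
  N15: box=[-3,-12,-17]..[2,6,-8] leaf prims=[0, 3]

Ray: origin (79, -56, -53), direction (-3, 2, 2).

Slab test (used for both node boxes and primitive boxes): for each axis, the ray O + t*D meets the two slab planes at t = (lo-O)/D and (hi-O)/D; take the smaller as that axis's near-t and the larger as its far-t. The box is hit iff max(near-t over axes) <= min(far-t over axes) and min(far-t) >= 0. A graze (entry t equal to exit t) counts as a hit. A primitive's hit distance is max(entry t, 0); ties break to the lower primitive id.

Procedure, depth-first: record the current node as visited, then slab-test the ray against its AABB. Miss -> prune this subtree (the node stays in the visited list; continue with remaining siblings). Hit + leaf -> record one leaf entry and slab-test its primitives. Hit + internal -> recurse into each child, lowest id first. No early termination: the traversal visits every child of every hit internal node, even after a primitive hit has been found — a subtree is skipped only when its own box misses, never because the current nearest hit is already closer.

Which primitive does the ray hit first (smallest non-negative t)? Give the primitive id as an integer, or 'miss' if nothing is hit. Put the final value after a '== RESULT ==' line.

Traverse from the root:
N0 x:[20,33] y:[37/2,35] z:[33/2,38] -> hit [20,33], descend [3, 4, 7, 10]
  N3 x:[77/3,33] y:[41/2,35] z:[18,28] -> hit [77/3,28], descend [9, 11, 15]
    N9 x:[27,33] y:[41/2,59/2] z:[25,28] -> hit [27,28] leaf, test {P10(miss), P13@t=27}
    N11 x:[86/3,88/3] y:[65/2,35] z:[41/2,23] -> miss, prune
    N15 x:[77/3,82/3] y:[22,31] z:[18,45/2] -> miss, prune
  N4 x:[21,71/3] y:[37/2,28] z:[51/2,71/2] -> miss, prune
  N7 x:[20,73/3] y:[19,30] z:[33/2,49/2] -> hit [20,73/3], descend [1, 2, 8]
    N1 x:[67/3,73/3] y:[47/2,25] z:[33/2,43/2] -> miss, prune
    N2 x:[67/3,24] y:[20,21] z:[43/2,49/2] -> miss, prune
    N8 x:[20,65/3] y:[19,30] z:[17,22] -> hit [20,65/3] leaf, test {P6(miss), P15(miss)}
  N10 x:[73/3,31] y:[43/2,35] z:[61/2,38] -> hit [61/2,31], descend [5, 13]
    N5 x:[73/3,77/3] y:[43/2,32] z:[34,38] -> miss, prune
    N13 x:[26,31] y:[59/2,35] z:[61/2,37] -> hit [61/2,31] leaf, test {P7(miss), P16(miss)}

Summary -> nodes [0, 3, 9, 11, 15, 4, 7, 1, 2, 8, 10, 5, 13]; box-tests=13; leaf-entries=3; first=P13

== RESULT ==
13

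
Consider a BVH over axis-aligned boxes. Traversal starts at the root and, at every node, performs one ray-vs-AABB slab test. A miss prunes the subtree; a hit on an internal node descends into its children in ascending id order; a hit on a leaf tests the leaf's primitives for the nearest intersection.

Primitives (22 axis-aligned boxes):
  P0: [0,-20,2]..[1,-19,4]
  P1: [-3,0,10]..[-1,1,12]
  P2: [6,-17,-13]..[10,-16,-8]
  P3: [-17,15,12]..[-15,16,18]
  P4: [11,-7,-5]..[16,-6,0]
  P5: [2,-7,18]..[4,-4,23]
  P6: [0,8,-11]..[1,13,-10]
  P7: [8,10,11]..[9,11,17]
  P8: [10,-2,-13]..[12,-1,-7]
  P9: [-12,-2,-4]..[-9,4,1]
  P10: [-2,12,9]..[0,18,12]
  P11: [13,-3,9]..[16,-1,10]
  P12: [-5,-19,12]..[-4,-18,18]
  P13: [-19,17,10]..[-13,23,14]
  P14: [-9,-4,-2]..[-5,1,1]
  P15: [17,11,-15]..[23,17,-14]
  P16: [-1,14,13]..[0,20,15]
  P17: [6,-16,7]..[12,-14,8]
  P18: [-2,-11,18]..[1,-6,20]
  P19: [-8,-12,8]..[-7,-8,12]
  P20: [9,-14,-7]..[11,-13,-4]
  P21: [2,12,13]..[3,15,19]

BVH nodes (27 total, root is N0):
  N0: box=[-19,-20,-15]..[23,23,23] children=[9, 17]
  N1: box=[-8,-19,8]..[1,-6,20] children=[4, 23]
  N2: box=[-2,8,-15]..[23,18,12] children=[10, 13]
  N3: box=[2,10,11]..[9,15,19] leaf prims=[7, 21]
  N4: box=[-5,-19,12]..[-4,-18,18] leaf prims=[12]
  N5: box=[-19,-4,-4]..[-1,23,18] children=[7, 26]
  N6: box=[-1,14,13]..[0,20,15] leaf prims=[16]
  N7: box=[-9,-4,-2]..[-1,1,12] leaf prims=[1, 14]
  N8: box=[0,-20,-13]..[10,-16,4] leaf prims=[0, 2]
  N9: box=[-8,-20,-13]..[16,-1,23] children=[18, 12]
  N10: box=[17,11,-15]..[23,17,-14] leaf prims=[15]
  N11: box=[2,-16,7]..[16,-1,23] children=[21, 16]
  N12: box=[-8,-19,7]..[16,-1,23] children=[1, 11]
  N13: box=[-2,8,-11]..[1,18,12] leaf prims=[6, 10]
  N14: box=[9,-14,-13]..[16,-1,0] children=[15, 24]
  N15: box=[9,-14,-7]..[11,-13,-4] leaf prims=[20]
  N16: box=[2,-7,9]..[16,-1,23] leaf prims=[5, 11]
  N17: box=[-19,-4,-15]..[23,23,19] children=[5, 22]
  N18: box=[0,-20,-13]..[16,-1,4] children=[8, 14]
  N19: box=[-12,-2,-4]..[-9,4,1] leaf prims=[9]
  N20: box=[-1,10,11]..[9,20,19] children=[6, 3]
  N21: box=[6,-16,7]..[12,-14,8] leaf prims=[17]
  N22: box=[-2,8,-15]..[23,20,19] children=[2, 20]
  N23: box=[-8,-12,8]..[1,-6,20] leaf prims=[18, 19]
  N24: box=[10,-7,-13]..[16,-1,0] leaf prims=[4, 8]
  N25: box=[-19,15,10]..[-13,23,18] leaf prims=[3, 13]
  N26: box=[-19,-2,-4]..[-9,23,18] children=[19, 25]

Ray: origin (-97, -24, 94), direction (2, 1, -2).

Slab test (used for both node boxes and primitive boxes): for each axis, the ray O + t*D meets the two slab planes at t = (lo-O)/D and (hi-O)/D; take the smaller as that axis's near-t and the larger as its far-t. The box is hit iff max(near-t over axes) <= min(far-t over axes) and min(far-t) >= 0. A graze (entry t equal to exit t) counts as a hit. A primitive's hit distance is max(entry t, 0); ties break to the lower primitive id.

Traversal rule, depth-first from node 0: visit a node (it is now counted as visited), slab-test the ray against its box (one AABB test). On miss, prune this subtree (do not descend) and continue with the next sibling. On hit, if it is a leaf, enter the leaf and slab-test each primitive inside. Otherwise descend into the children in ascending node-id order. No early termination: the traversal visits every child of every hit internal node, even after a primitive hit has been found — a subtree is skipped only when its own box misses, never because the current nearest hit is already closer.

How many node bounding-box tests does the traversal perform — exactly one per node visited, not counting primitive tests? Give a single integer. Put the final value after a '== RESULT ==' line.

Traverse from the root:
N0 x:[39,60] y:[4,47] z:[71/2,109/2] -> hit [39,47], descend [9, 17]
  N9 x:[89/2,113/2] y:[4,23] z:[71/2,107/2] -> miss, prune
  N17 x:[39,60] y:[20,47] z:[75/2,109/2] -> hit [39,47], descend [5, 22]
    N5 x:[39,48] y:[20,47] z:[38,49] -> hit [39,47], descend [7, 26]
      N7 x:[44,48] y:[20,25] z:[41,48] -> miss, prune
      N26 x:[39,44] y:[22,47] z:[38,49] -> hit [39,44], descend [19, 25]
        N19 x:[85/2,44] y:[22,28] z:[93/2,49] -> miss, prune
        N25 x:[39,42] y:[39,47] z:[38,42] -> hit [39,42] leaf, test {P3@t=40, P13@t=41}
    N22 x:[95/2,60] y:[32,44] z:[75/2,109/2] -> miss, prune

Summary -> nodes [0, 9, 17, 5, 7, 26, 19, 25, 22]; box-tests=9; leaf-entries=1; first=P3

== RESULT ==
9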